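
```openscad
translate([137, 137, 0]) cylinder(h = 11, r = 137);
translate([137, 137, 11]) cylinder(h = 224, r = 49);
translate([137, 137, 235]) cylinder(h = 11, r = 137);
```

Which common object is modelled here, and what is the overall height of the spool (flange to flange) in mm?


A spool. The overall height is 246 mm.

Three coaxial cylinders, large–small–large — a spool. Two 11 mm flanges and a 224 mm core give 11 + 224 + 11 = 246 mm.


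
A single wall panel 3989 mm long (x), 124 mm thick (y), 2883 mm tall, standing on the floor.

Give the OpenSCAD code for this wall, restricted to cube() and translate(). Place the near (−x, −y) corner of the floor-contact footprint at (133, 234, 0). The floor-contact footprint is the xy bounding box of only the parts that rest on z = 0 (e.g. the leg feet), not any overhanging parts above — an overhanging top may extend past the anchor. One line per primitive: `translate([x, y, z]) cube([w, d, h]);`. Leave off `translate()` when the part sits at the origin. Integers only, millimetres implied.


translate([133, 234, 0]) cube([3989, 124, 2883]);


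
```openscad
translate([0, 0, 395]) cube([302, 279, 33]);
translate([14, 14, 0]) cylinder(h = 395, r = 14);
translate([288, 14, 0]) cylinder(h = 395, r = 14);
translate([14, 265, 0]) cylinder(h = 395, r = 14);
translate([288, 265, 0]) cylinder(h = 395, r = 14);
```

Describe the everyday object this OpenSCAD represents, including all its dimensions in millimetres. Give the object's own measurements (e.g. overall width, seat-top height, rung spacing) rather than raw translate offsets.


A simple wooden stool: a rectangular seat 302 mm (x) by 279 mm (y), 33 mm thick, top face at z = 428 mm, on four round legs, each 28 mm in diameter. The legs rest on z = 0, each leg's axis is inset half a diameter from the nearest pair of seat edges (so the leg's bounding box is flush with the corner).


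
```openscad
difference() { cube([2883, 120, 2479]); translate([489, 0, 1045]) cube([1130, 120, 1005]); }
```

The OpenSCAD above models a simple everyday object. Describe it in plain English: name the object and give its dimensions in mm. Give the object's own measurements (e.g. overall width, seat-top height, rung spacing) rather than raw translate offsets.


A wall 2883 mm long (x), 120 mm thick (y), 2479 mm tall, with a rectangular window opening cut through it. The opening is 1130 mm wide and 1005 mm tall; its sill is at z = 1045 mm and its near (−x) edge is 489 mm from the wall's −x end. The opening passes through the full wall thickness.


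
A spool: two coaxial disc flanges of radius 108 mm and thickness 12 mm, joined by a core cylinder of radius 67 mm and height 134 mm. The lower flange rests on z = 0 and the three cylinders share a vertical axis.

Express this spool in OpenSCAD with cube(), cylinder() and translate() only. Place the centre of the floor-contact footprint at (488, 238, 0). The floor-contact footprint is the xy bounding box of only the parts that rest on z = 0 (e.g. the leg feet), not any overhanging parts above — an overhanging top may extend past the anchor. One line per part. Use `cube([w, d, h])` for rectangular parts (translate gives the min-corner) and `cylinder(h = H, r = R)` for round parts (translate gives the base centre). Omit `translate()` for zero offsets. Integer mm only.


translate([488, 238, 0]) cylinder(h = 12, r = 108);
translate([488, 238, 12]) cylinder(h = 134, r = 67);
translate([488, 238, 146]) cylinder(h = 12, r = 108);


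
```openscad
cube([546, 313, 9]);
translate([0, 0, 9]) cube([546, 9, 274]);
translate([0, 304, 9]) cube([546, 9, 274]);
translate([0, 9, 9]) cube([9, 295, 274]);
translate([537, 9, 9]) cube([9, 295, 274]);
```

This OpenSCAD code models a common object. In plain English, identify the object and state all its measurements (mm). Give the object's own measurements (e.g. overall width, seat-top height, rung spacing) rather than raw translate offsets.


An open-topped rectangular box: outside dimensions 546×313×283 mm, with a uniform wall and base thickness of 9 mm. The base is a full 546×313 slab on the floor; four walls sit on top of the base. The front and back walls (the −y and +y sides) span the full width; the two side walls fit between them.


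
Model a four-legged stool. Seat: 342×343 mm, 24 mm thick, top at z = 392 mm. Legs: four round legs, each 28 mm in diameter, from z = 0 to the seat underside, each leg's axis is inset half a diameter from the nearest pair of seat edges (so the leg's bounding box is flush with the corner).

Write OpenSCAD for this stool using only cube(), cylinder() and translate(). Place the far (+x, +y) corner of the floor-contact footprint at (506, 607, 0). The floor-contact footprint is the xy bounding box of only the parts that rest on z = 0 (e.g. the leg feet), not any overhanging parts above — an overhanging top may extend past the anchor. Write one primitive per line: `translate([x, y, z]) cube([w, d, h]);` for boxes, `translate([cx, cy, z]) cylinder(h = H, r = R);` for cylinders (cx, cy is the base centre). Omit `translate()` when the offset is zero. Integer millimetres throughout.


translate([164, 264, 368]) cube([342, 343, 24]);
translate([178, 278, 0]) cylinder(h = 368, r = 14);
translate([492, 278, 0]) cylinder(h = 368, r = 14);
translate([178, 593, 0]) cylinder(h = 368, r = 14);
translate([492, 593, 0]) cylinder(h = 368, r = 14);


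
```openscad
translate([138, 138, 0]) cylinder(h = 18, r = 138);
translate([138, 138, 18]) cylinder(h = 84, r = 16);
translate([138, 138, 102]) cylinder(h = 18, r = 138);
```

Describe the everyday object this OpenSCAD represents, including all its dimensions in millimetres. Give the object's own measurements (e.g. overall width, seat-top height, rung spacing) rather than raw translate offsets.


A spool: two coaxial disc flanges of radius 138 mm and thickness 18 mm, joined by a core cylinder of radius 16 mm and height 84 mm. The lower flange rests on z = 0 and the three cylinders share a vertical axis.


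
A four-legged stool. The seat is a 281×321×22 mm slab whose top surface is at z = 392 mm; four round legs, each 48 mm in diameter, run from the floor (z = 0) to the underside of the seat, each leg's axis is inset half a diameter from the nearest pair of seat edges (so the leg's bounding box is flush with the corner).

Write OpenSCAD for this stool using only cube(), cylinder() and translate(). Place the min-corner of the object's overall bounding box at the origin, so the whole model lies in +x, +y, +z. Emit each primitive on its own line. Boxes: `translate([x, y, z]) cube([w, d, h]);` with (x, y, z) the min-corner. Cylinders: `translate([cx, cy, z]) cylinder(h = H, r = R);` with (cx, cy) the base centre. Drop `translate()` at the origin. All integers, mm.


translate([0, 0, 370]) cube([281, 321, 22]);
translate([24, 24, 0]) cylinder(h = 370, r = 24);
translate([257, 24, 0]) cylinder(h = 370, r = 24);
translate([24, 297, 0]) cylinder(h = 370, r = 24);
translate([257, 297, 0]) cylinder(h = 370, r = 24);


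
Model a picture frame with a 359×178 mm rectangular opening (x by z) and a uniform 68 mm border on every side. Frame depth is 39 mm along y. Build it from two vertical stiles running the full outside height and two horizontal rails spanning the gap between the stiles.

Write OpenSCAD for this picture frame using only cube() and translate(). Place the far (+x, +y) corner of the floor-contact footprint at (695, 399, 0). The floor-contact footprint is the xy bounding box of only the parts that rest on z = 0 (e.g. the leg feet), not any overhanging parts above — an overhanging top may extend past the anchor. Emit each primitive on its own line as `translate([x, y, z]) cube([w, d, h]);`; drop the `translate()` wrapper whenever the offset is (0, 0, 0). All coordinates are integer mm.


translate([200, 360, 0]) cube([68, 39, 314]);
translate([627, 360, 0]) cube([68, 39, 314]);
translate([268, 360, 0]) cube([359, 39, 68]);
translate([268, 360, 246]) cube([359, 39, 68]);


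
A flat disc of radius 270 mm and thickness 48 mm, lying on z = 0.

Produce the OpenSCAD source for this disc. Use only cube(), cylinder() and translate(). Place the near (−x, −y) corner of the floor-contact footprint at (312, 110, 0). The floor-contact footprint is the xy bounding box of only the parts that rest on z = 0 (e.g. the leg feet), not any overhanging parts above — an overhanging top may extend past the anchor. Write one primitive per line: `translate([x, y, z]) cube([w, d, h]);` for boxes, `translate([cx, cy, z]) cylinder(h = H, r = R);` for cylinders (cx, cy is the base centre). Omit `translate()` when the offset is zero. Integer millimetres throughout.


translate([582, 380, 0]) cylinder(h = 48, r = 270);


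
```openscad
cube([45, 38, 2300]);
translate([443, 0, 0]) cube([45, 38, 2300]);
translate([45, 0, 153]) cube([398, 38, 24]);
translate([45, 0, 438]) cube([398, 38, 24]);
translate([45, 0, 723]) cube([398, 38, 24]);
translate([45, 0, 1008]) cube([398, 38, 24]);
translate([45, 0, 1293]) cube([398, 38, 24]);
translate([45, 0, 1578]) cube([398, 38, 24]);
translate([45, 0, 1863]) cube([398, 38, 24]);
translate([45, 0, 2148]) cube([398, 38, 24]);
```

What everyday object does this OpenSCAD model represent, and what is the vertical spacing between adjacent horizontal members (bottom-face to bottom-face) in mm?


A ladder. The rung spacing is 285 mm.

Two tall 45×38 posts with 8 short bars between them — a ladder. Adjacent rungs sit at z = 153 and z = 438, so the spacing is 438 − 153 = 285 mm.


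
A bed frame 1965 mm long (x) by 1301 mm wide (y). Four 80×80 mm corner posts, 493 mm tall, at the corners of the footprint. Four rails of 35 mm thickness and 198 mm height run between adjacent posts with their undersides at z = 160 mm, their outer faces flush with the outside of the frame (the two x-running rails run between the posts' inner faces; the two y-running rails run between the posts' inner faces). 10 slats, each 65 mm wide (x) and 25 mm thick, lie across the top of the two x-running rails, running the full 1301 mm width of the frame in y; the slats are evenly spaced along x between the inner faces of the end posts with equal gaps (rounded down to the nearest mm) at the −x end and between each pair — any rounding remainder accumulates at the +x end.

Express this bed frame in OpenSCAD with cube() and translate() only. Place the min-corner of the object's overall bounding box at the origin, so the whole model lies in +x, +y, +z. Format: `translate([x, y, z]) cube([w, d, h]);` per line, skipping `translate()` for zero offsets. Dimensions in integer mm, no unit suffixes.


cube([80, 80, 493]);
translate([0, 1221, 0]) cube([80, 80, 493]);
translate([1885, 0, 0]) cube([80, 80, 493]);
translate([1885, 1221, 0]) cube([80, 80, 493]);
translate([80, 0, 160]) cube([1805, 35, 198]);
translate([80, 1266, 160]) cube([1805, 35, 198]);
translate([0, 80, 160]) cube([35, 1141, 198]);
translate([1930, 80, 160]) cube([35, 1141, 198]);
translate([185, 0, 358]) cube([65, 1301, 25]);
translate([355, 0, 358]) cube([65, 1301, 25]);
translate([525, 0, 358]) cube([65, 1301, 25]);
translate([695, 0, 358]) cube([65, 1301, 25]);
translate([865, 0, 358]) cube([65, 1301, 25]);
translate([1035, 0, 358]) cube([65, 1301, 25]);
translate([1205, 0, 358]) cube([65, 1301, 25]);
translate([1375, 0, 358]) cube([65, 1301, 25]);
translate([1545, 0, 358]) cube([65, 1301, 25]);
translate([1715, 0, 358]) cube([65, 1301, 25]);


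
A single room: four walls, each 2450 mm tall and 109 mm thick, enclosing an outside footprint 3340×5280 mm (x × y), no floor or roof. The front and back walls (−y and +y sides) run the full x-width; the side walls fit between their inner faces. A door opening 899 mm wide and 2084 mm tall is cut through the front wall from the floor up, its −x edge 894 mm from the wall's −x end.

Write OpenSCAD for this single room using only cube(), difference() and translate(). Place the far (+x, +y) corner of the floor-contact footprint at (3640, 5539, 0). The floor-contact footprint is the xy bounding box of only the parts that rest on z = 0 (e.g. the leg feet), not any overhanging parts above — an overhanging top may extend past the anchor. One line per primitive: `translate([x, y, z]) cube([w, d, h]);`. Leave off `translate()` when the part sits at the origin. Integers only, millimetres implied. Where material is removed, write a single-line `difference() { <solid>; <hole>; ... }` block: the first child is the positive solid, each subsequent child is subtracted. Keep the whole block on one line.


difference() { translate([300, 259, 0]) cube([3340, 109, 2450]); translate([1194, 259, 0]) cube([899, 109, 2084]); }
translate([300, 5430, 0]) cube([3340, 109, 2450]);
translate([300, 368, 0]) cube([109, 5062, 2450]);
translate([3531, 368, 0]) cube([109, 5062, 2450]);


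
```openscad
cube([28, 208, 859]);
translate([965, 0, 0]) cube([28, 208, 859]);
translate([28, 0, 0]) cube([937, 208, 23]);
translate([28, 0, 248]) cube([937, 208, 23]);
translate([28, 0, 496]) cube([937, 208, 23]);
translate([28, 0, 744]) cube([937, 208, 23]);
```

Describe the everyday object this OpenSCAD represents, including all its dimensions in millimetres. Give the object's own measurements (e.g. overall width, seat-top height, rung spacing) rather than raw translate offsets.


An open bookshelf. Two side panels, each 28 mm thick, 208 mm deep and 859 mm tall, stand 993 mm apart (outside-to-outside). Between them sit 4 shelves, each 23 mm thick and 208 mm deep, spanning the full gap between the sides. The bottom shelf rests on the floor (its underside at z = 0) and the clear gap between one shelf's top and the next shelf's underside is 225 mm.


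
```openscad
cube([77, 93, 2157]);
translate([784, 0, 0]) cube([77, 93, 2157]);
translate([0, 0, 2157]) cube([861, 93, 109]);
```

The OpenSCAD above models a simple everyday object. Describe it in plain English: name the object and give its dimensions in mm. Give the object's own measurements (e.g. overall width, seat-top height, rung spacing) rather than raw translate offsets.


A door frame. The clear opening is 707 mm wide and 2157 mm high. Two 77 mm wide jambs, 93 mm deep, stand either side of the opening from the floor to the top of the opening. A 109 mm thick head sits across the top of both jambs, spanning the full outside width of the frame.


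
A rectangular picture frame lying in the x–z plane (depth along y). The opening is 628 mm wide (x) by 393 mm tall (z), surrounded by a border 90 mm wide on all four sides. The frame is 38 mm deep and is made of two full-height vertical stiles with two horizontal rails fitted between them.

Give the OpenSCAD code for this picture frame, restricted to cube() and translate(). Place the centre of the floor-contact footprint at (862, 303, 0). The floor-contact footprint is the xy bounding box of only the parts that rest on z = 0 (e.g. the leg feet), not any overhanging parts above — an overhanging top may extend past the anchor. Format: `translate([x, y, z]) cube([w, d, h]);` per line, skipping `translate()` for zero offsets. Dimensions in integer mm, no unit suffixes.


translate([458, 284, 0]) cube([90, 38, 573]);
translate([1176, 284, 0]) cube([90, 38, 573]);
translate([548, 284, 0]) cube([628, 38, 90]);
translate([548, 284, 483]) cube([628, 38, 90]);


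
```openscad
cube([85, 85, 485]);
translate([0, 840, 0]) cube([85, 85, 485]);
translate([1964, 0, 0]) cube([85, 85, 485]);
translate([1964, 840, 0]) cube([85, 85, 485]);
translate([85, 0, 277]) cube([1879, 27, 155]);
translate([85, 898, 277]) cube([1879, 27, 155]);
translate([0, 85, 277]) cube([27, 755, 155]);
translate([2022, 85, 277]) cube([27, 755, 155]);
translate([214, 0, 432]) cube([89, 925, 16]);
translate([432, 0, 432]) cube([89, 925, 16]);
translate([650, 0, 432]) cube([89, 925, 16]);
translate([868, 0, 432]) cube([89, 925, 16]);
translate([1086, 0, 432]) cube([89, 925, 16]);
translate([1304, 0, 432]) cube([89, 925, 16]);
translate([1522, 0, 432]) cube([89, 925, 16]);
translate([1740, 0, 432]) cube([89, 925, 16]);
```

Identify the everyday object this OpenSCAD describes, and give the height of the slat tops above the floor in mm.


A bed frame. The slat-top height is 448 mm.

Four posts, four rails, and a row of slats — a bed frame. Slats sit on the rails at z = 277 + 155 = 432; with slat thickness 16, the top is 448 mm.


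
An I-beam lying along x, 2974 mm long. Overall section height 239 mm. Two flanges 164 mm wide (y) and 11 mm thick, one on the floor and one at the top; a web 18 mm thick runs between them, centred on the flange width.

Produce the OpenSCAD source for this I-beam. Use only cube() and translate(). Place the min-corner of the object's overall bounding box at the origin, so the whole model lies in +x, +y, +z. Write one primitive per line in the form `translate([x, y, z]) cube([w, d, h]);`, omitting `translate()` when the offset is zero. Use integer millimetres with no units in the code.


cube([2974, 164, 11]);
translate([0, 73, 11]) cube([2974, 18, 217]);
translate([0, 0, 228]) cube([2974, 164, 11]);


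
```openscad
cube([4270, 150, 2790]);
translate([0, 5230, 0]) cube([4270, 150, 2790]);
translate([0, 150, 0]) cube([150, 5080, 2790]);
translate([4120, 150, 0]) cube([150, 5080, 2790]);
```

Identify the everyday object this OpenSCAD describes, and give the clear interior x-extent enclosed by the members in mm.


A house (or room) frame. The interior width is 3970 mm.

Four 2790 mm walls enclosing a rectangle with no floor or roof — a room or house frame. Outside width is 4270 mm and wall thickness is 150 mm, so the interior width is 4270 − 2 × 150 = 3970 mm.


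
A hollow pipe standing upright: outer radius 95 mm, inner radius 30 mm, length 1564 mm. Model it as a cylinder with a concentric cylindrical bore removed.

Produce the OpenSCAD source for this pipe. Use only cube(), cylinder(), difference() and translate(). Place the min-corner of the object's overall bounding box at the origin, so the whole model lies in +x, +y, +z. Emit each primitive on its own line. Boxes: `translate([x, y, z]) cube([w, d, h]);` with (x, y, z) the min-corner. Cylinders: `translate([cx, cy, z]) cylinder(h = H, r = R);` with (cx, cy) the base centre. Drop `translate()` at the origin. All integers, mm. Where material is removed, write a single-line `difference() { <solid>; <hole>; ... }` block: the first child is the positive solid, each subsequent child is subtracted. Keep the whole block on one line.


difference() { translate([95, 95, 0]) cylinder(h = 1564, r = 95); translate([95, 95, 0]) cylinder(h = 1564, r = 30); }


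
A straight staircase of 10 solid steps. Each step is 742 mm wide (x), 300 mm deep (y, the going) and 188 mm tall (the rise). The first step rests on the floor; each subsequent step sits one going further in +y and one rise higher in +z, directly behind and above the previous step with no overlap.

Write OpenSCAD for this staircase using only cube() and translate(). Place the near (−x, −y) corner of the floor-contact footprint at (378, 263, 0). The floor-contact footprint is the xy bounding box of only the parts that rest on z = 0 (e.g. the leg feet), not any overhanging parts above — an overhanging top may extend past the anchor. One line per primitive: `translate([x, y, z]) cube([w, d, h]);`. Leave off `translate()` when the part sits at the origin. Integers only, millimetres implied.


translate([378, 263, 0]) cube([742, 300, 188]);
translate([378, 563, 188]) cube([742, 300, 188]);
translate([378, 863, 376]) cube([742, 300, 188]);
translate([378, 1163, 564]) cube([742, 300, 188]);
translate([378, 1463, 752]) cube([742, 300, 188]);
translate([378, 1763, 940]) cube([742, 300, 188]);
translate([378, 2063, 1128]) cube([742, 300, 188]);
translate([378, 2363, 1316]) cube([742, 300, 188]);
translate([378, 2663, 1504]) cube([742, 300, 188]);
translate([378, 2963, 1692]) cube([742, 300, 188]);


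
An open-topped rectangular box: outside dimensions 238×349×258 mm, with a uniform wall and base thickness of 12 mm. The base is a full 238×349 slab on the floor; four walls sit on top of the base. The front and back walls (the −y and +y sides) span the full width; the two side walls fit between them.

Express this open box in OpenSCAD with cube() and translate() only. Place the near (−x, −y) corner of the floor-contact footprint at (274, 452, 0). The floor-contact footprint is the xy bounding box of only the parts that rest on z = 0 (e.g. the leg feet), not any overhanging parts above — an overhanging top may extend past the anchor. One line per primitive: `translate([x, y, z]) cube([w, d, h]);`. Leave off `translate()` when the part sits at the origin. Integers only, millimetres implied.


translate([274, 452, 0]) cube([238, 349, 12]);
translate([274, 452, 12]) cube([238, 12, 246]);
translate([274, 789, 12]) cube([238, 12, 246]);
translate([274, 464, 12]) cube([12, 325, 246]);
translate([500, 464, 12]) cube([12, 325, 246]);


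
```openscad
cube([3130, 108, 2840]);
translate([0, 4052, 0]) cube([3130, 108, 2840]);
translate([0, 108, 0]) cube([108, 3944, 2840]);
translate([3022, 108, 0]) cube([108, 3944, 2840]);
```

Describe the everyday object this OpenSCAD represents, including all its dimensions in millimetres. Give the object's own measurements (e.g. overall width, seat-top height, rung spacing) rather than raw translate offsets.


The wall frame of a small rectangular building: four walls, each 2840 mm tall and 108 mm thick, enclosing a footprint 3130 mm (x) by 4160 mm (y) outside-to-outside, with no floor or roof. The front and back walls (the −y and +y sides) span the full width; the two side walls fit between them.


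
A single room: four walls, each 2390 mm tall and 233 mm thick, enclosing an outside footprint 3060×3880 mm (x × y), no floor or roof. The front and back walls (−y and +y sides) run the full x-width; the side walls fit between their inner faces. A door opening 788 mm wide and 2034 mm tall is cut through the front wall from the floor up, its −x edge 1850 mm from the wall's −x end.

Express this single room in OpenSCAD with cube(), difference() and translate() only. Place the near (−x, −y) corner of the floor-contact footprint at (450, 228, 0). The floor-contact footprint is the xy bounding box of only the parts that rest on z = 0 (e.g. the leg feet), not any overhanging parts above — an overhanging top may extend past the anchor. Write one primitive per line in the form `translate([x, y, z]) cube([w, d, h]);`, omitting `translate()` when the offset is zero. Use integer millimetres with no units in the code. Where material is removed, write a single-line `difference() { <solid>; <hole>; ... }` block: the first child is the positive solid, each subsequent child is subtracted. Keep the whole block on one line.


difference() { translate([450, 228, 0]) cube([3060, 233, 2390]); translate([2300, 228, 0]) cube([788, 233, 2034]); }
translate([450, 3875, 0]) cube([3060, 233, 2390]);
translate([450, 461, 0]) cube([233, 3414, 2390]);
translate([3277, 461, 0]) cube([233, 3414, 2390]);


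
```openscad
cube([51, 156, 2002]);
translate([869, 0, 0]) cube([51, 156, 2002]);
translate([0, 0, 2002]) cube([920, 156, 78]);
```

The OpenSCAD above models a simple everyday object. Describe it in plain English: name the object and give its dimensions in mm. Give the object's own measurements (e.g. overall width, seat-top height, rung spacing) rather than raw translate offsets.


A door frame. The clear opening is 818 mm wide and 2002 mm high. Two 51 mm wide jambs, 156 mm deep, stand either side of the opening from the floor to the top of the opening. A 78 mm thick head sits across the top of both jambs, spanning the full outside width of the frame.


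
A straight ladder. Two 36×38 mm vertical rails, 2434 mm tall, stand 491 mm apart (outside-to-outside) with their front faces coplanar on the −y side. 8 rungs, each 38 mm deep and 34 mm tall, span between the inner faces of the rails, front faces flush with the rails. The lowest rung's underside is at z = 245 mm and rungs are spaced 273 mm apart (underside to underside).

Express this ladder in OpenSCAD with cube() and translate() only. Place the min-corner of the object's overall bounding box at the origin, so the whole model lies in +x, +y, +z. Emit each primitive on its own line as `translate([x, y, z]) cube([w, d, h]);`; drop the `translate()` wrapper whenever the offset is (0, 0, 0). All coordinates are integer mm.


// rung span = 491 - 2*36 = 419
// rung[k] z = 245 + k*273
cube([36, 38, 2434]);
translate([455, 0, 0]) cube([36, 38, 2434]);
translate([36, 0, 245]) cube([419, 38, 34]);
translate([36, 0, 518]) cube([419, 38, 34]);
translate([36, 0, 791]) cube([419, 38, 34]);
translate([36, 0, 1064]) cube([419, 38, 34]);
translate([36, 0, 1337]) cube([419, 38, 34]);
translate([36, 0, 1610]) cube([419, 38, 34]);
translate([36, 0, 1883]) cube([419, 38, 34]);
translate([36, 0, 2156]) cube([419, 38, 34]);


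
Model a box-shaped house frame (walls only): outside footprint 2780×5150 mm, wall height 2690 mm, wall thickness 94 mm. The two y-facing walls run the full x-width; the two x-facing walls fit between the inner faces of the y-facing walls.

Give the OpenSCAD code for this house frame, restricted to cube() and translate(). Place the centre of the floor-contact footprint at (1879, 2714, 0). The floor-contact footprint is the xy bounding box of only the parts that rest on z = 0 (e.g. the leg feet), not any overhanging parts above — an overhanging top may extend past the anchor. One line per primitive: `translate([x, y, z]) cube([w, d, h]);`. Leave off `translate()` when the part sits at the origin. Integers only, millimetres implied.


translate([489, 139, 0]) cube([2780, 94, 2690]);
translate([489, 5195, 0]) cube([2780, 94, 2690]);
translate([489, 233, 0]) cube([94, 4962, 2690]);
translate([3175, 233, 0]) cube([94, 4962, 2690]);


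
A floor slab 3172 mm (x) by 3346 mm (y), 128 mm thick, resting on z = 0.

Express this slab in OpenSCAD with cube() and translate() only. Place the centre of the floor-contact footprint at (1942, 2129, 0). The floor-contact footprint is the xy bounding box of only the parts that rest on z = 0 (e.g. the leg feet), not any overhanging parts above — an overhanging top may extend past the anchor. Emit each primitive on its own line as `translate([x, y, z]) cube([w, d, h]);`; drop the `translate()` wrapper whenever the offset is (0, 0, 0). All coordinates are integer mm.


translate([356, 456, 0]) cube([3172, 3346, 128]);


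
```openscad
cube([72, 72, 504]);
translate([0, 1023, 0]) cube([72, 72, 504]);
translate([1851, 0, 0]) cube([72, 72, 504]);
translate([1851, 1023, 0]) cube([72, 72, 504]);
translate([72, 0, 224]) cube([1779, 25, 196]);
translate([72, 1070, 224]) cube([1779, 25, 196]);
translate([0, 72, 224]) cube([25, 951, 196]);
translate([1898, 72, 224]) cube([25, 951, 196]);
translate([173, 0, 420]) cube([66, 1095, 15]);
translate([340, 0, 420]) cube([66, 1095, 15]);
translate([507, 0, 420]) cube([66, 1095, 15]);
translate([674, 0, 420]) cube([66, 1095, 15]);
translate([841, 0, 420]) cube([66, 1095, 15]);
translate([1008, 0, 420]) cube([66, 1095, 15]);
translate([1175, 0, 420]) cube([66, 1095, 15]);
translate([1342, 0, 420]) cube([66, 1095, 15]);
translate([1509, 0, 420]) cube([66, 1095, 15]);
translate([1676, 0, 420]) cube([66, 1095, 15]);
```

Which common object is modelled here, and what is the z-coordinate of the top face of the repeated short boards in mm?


A bed frame. The slat-top height is 435 mm.

Four posts, four rails, and a row of slats — a bed frame. Slats sit on the rails at z = 224 + 196 = 420; with slat thickness 15, the top is 435 mm.


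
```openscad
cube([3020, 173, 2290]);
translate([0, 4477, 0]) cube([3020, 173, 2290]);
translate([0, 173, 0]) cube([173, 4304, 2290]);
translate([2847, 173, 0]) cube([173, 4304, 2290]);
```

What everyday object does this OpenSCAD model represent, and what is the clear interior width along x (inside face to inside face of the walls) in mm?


A house (or room) frame. The interior width is 2674 mm.

Four 2290 mm walls enclosing a rectangle with no floor or roof — a room or house frame. Outside width is 3020 mm and wall thickness is 173 mm, so the interior width is 3020 − 2 × 173 = 2674 mm.


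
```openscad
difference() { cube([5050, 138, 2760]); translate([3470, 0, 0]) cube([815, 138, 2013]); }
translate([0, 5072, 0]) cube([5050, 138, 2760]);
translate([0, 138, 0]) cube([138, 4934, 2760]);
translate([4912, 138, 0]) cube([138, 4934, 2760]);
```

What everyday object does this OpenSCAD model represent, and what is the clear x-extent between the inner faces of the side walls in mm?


A single room. The interior width is 4774 mm.

Four walls enclosing a rectangle with a door in the front wall — a room. Outside width 5050 minus two 138 mm walls gives 4774 mm.


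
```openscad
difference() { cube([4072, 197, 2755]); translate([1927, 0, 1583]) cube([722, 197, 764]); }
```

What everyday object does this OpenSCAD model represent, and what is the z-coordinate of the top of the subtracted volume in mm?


A wall with a window opening. The window head height is 2347 mm.

A wall with a rectangular opening subtracted — a window. Sill at z = 1583, opening 764 mm tall, so the head is at 1583 + 764 = 2347 mm.


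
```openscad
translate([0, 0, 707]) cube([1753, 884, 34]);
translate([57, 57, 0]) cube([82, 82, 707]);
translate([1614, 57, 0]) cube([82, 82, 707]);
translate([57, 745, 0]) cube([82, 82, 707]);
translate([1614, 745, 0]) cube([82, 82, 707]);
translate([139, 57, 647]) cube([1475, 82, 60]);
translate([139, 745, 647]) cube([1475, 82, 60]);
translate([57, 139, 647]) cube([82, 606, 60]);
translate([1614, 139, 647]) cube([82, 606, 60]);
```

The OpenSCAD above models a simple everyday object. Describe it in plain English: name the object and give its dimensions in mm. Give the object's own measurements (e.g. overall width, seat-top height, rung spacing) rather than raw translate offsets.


A rectangular dining table. The top is 1753×884×34 mm with its upper surface at z = 741 mm. It stands on four 82×82 mm square legs, each inset 57 mm from the nearest pair of top edges, running from the floor to the underside of the top. Four apron rails, 82 mm thick and 60 mm tall, run between adjacent legs with their top edges flush with the underside of the top and their outer faces flush with the legs' outer faces.


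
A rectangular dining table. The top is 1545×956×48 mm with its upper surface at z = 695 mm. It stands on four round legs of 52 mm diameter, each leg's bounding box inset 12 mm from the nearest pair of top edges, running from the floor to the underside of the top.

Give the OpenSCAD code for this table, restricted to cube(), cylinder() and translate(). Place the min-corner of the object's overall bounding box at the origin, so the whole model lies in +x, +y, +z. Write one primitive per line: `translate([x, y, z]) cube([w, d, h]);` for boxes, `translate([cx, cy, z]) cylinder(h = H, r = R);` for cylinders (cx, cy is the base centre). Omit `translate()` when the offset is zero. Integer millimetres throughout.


translate([0, 0, 647]) cube([1545, 956, 48]);
translate([38, 38, 0]) cylinder(h = 647, r = 26);
translate([1507, 38, 0]) cylinder(h = 647, r = 26);
translate([38, 918, 0]) cylinder(h = 647, r = 26);
translate([1507, 918, 0]) cylinder(h = 647, r = 26);


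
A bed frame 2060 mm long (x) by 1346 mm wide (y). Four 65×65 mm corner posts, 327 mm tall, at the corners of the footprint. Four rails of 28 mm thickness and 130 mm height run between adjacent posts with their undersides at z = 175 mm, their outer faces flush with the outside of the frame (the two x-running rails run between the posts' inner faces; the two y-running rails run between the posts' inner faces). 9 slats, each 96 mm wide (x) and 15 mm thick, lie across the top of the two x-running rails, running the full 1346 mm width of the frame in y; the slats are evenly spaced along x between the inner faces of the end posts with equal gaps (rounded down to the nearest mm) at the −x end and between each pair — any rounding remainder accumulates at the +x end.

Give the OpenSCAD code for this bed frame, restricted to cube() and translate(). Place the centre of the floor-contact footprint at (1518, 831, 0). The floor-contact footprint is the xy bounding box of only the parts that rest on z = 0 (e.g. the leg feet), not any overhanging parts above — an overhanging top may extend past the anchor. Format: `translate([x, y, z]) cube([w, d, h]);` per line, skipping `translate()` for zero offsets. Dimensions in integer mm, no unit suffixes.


translate([488, 158, 0]) cube([65, 65, 327]);
translate([488, 1439, 0]) cube([65, 65, 327]);
translate([2483, 158, 0]) cube([65, 65, 327]);
translate([2483, 1439, 0]) cube([65, 65, 327]);
translate([553, 158, 175]) cube([1930, 28, 130]);
translate([553, 1476, 175]) cube([1930, 28, 130]);
translate([488, 223, 175]) cube([28, 1216, 130]);
translate([2520, 223, 175]) cube([28, 1216, 130]);
translate([659, 158, 305]) cube([96, 1346, 15]);
translate([861, 158, 305]) cube([96, 1346, 15]);
translate([1063, 158, 305]) cube([96, 1346, 15]);
translate([1265, 158, 305]) cube([96, 1346, 15]);
translate([1467, 158, 305]) cube([96, 1346, 15]);
translate([1669, 158, 305]) cube([96, 1346, 15]);
translate([1871, 158, 305]) cube([96, 1346, 15]);
translate([2073, 158, 305]) cube([96, 1346, 15]);
translate([2275, 158, 305]) cube([96, 1346, 15]);


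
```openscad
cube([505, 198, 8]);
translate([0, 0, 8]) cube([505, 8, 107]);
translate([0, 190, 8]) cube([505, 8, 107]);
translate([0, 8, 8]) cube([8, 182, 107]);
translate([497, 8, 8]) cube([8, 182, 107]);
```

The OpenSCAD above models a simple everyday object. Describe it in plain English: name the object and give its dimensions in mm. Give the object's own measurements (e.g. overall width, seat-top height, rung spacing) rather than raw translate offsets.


An open-topped rectangular box: outside dimensions 505×198×115 mm, with a uniform wall and base thickness of 8 mm. The base is a full 505×198 slab on the floor; four walls sit on top of the base. The front and back walls (the −y and +y sides) span the full width; the two side walls fit between them.


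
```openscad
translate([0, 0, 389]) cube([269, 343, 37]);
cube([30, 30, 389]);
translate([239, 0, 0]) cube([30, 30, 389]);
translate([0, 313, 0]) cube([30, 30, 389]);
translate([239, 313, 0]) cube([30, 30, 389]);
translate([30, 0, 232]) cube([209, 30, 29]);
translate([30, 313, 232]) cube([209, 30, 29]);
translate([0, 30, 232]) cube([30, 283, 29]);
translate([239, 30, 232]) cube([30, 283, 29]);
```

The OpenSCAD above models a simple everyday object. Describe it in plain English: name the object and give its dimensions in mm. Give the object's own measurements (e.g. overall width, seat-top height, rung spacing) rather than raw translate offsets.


A simple wooden stool: a rectangular seat 269 mm (x) by 343 mm (y), 37 mm thick, top face at z = 426 mm, on four square legs, each 30×30 mm in cross-section. The legs rest on z = 0, each flush with a corner of the seat. Four stretchers, 30 mm wide and 29 mm tall, connect adjacent legs with their undersides at z = 232 mm, each running between the inner faces of the legs it joins and aligned with the legs' outer faces on the other axis.


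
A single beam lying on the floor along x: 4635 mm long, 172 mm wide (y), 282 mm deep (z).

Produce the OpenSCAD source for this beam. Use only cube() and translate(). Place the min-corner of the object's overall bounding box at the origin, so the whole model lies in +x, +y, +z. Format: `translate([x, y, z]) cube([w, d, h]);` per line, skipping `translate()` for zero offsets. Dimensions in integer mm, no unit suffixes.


cube([4635, 172, 282]);


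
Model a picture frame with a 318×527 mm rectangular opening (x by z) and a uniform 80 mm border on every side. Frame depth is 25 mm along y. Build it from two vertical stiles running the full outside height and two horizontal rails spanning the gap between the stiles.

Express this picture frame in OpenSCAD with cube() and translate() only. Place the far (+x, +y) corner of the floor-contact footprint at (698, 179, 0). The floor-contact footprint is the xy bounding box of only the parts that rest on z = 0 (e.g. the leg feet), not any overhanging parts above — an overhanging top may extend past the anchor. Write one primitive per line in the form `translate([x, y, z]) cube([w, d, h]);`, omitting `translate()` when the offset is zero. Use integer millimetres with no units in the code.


translate([220, 154, 0]) cube([80, 25, 687]);
translate([618, 154, 0]) cube([80, 25, 687]);
translate([300, 154, 0]) cube([318, 25, 80]);
translate([300, 154, 607]) cube([318, 25, 80]);


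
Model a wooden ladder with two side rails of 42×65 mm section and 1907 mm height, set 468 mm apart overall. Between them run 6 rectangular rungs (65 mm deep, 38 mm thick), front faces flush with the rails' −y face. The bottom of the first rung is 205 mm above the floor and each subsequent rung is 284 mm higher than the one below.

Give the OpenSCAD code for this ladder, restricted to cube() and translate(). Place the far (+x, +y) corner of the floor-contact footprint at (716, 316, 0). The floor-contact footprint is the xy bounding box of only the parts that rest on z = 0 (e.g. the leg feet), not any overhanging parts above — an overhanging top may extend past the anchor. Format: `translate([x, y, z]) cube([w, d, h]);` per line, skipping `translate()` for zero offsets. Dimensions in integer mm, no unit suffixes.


// rung span = 468 - 2*42 = 384
// rung[k] z = 205 + k*284
translate([248, 251, 0]) cube([42, 65, 1907]);
translate([674, 251, 0]) cube([42, 65, 1907]);
translate([290, 251, 205]) cube([384, 65, 38]);
translate([290, 251, 489]) cube([384, 65, 38]);
translate([290, 251, 773]) cube([384, 65, 38]);
translate([290, 251, 1057]) cube([384, 65, 38]);
translate([290, 251, 1341]) cube([384, 65, 38]);
translate([290, 251, 1625]) cube([384, 65, 38]);


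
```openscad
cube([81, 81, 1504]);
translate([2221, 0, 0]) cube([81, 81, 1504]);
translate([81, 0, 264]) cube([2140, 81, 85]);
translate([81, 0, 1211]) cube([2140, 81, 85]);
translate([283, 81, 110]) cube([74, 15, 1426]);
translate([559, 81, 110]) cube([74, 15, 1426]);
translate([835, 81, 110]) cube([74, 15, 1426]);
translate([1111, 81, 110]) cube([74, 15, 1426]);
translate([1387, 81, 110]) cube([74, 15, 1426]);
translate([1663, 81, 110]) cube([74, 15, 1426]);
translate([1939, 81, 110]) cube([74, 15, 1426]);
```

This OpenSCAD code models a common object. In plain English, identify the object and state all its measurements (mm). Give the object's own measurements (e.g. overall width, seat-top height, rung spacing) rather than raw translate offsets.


A fence section. Two 81×81 mm posts, 1504 mm tall, stand on the floor with a clear span of 2140 mm between their inner faces. Two horizontal rails of 81×85 mm section span the gap between the posts with their undersides at z = 264 mm and z = 1211 mm, flush with the posts' −y face. 7 pickets, each 74 mm wide, 15 mm thick and 1426 mm tall, are fixed to the +y face of the rails with their bottoms at z = 110 mm, spaced across the span with a 202 mm gap after the −x post and between neighbouring pickets, with 208 mm left before the +x post.


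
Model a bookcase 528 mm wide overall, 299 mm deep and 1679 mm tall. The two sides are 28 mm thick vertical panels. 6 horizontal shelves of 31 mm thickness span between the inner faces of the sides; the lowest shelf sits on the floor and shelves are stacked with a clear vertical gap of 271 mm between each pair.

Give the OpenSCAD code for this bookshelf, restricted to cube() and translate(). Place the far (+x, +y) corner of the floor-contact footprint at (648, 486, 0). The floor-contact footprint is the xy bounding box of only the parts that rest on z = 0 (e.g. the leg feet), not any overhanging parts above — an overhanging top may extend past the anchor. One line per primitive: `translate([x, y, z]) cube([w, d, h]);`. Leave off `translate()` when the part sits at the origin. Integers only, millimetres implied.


translate([120, 187, 0]) cube([28, 299, 1679]);
translate([620, 187, 0]) cube([28, 299, 1679]);
translate([148, 187, 0]) cube([472, 299, 31]);
translate([148, 187, 302]) cube([472, 299, 31]);
translate([148, 187, 604]) cube([472, 299, 31]);
translate([148, 187, 906]) cube([472, 299, 31]);
translate([148, 187, 1208]) cube([472, 299, 31]);
translate([148, 187, 1510]) cube([472, 299, 31]);
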